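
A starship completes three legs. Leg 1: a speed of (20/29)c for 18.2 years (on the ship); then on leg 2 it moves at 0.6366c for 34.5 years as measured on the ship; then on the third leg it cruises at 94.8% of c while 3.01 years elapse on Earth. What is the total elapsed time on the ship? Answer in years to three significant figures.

Leg 1: 18.2 years is already measured on the ship.
Leg 2: 34.5 years is already measured on the ship.
Leg 3: β = 0.948; γ = 1/√(1 − 0.948²) = 1/√0.1013 = 3.142; τ_3 = 3.01/3.142 = 0.9580 years.
Total: 18.20 + 34.50 + 0.9580 years.

τ = 53.7 years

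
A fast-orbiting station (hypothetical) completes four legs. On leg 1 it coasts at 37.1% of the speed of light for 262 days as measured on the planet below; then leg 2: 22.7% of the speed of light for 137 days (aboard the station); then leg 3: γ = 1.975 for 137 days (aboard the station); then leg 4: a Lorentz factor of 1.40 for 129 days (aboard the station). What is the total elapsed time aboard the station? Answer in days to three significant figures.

τ = 646 days

Leg 1: β = 0.371; γ = 1/√(1 − 0.371²) = 1/√0.8624 = 1.077; τ_1 = 262/1.077 = 243.3 days.
Leg 2: 137 days is already measured aboard the station.
Leg 3: 137 days is already measured aboard the station.
Leg 4: 129 days is already measured aboard the station.
Total: 243.3 + 137.0 + 137.0 + 129.0 days.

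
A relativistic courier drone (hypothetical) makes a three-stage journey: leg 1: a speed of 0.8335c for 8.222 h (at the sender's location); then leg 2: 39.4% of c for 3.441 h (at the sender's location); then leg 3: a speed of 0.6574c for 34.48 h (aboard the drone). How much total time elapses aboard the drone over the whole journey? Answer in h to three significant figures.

τ = 42.2 h

Leg 1: γ = 1/√(1 − 0.8335²) = 1/√0.3053 = 1.810; τ_1 = 8.222/1.810 = 4.543 h.
Leg 2: β = 0.394; γ = 1/√(1 − 0.394²) = 1/√0.8448 = 1.088; τ_2 = 3.441/1.088 = 3.163 h.
Leg 3: 34.48 h is already measured aboard the drone.
Total: 4.543 + 3.163 + 34.48 h.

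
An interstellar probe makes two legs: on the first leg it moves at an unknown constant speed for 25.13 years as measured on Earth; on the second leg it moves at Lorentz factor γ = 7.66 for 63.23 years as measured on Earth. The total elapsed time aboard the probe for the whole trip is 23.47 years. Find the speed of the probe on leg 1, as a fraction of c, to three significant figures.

Leg 1: speed unknown; τ_1 = 25.13/γ_1.
Leg 2: γ = 7.66; τ_2 = 63.23/7.660 = 8.255 years.
Total proper time: τ_1 + 8.255 = 23.47, so τ_1 = 23.47 − 8.255 = 15.22 years.
γ_1 = 25.13/15.22 = 1.652; β = √(1 − 1/γ²) = √0.6334.

β = 0.796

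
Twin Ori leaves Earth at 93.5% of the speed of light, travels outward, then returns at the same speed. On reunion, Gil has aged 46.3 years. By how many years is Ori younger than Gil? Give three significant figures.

β = 0.935; γ = 1/√(1 − 0.935²) = 1/√0.1258 = 2.820
Ori's elapsed proper time: τ = 46.3/2.820 = 16.42 years.
Age gap = Δt − τ = 46.3 − 16.42 years.

Δt − τ = 29.9 years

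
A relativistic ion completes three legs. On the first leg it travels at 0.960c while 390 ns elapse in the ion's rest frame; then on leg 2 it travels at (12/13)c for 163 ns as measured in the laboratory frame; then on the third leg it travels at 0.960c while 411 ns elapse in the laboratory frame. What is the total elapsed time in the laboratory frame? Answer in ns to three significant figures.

Δt = 1970 ns

Leg 1: γ = 1/√(1 − 0.960²) = 25/7 ≈ 3.571; Δt_1 = 3.571 × 390 = 1393 ns.
Leg 2: 163 ns is already measured in the laboratory frame.
Leg 3: 411 ns is already measured in the laboratory frame.
Total: 1393 + 163.0 + 411.0 ns.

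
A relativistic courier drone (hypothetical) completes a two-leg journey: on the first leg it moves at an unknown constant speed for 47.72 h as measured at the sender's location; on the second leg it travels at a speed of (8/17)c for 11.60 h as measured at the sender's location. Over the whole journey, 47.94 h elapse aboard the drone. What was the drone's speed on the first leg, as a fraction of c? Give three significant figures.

β = 0.613

Leg 1: speed unknown; τ_1 = 47.72/γ_1.
Leg 2: γ = 1/√(1 − (8/17)²) = 17/15 ≈ 1.133; τ_2 = 11.60/1.133 = 10.24 h.
Total proper time: τ_1 + 10.24 = 47.94, so τ_1 = 47.94 − 10.24 = 37.70 h.
γ_1 = 47.72/37.70 = 1.266; β = √(1 − 1/γ²) = √0.3757.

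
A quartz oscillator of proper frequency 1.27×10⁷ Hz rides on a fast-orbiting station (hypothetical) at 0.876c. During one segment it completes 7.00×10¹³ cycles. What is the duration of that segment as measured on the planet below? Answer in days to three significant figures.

γ = 1/√(1 − 0.876²) = 1/√0.2326 = 2.073
Proper time for N cycles: τ = N/f = 7.00×10¹³/(1.27×10⁷) = 5.512×10⁶ s = 63.79 days.
Lab-frame duration Δt = γτ = 2.073 × 63.79 = 132.3 days.

Δt = 132 days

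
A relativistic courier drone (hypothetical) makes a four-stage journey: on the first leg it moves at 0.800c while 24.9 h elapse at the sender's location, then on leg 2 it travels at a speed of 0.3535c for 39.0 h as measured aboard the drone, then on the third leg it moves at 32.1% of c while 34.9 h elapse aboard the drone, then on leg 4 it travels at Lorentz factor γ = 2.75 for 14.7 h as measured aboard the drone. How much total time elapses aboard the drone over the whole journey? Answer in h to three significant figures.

Leg 1: γ = 1/√(1 − 0.800²) = 5/3 ≈ 1.667; τ_1 = 24.9/1.667 = 14.94 h.
Leg 2: 39.0 h is already measured aboard the drone.
Leg 3: 34.9 h is already measured aboard the drone.
Leg 4: 14.7 h is already measured aboard the drone.
Total: 14.94 + 39.00 + 34.90 + 14.70 h.

τ = 104 h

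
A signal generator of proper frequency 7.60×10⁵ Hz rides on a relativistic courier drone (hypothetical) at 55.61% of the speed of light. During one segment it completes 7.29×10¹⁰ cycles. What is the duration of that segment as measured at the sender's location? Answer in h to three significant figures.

Δt = 32.1 h

β = 0.5561; γ = 1/√(1 − 0.5561²) = 1/√0.6908 = 1.203
Proper time for N cycles: τ = N/f = 7.29×10¹⁰/(7.60×10⁵) = 9.592×10⁴ s = 26.64 h.
Lab-frame duration Δt = γτ = 1.203 × 26.64 = 32.06 h.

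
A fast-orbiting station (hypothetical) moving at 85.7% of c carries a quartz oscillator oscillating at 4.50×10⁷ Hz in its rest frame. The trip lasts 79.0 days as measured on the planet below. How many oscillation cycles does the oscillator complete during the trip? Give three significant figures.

β = 0.857; γ = 1/√(1 − 0.857²) = 1/√0.2656 = 1.941
The oscillator's own cycle count is N = f × τ where τ is the proper time aboard the station. τ = Δt/γ = 79.0/1.941 = 40.71 days = 3.517×10⁶ s.
N = 4.50×10⁷ × 3.517×10⁶ = 1.583×10¹⁴.

N = 1.58×10¹⁴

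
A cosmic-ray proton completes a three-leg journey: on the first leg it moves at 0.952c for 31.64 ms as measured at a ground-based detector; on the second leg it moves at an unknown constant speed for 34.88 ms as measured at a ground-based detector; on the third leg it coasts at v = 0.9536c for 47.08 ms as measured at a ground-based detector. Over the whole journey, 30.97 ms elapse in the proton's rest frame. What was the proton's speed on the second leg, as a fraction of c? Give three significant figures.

β = 0.979

Leg 1: γ = 1/√(1 − 0.952²) = 1/√0.09370 = 3.267; τ_1 = 31.64/3.267 = 9.685 ms.
Leg 2: speed unknown; τ_2 = 34.88/γ_2.
Leg 3: γ = 1/√(1 − 0.9536²) = 1/√0.09065 = 3.321; τ_3 = 47.08/3.321 = 14.17 ms.
Total proper time: 9.685 + τ_2 + 14.17 = 30.97, so τ_2 = 30.97 − 23.86 = 7.110 ms.
γ_2 = 34.88/7.110 = 4.906; β = √(1 − 1/γ²) = √0.9584.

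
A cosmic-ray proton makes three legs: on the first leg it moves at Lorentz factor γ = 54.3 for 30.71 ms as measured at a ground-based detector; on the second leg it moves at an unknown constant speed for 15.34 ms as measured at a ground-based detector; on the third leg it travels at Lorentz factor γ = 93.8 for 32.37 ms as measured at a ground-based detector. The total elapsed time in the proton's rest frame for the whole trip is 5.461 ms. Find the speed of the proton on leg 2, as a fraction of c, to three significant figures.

Leg 1: γ = 54.3; τ_1 = 30.71/54.30 = 0.5656 ms.
Leg 2: speed unknown; τ_2 = 15.34/γ_2.
Leg 3: γ = 93.8; τ_3 = 32.37/93.80 = 0.3451 ms.
Total proper time: 0.5656 + τ_2 + 0.3451 = 5.461, so τ_2 = 5.461 − 0.9107 = 4.550 ms.
γ_2 = 15.34/4.550 = 3.371; β = √(1 − 1/γ²) = √0.9120.

β = 0.955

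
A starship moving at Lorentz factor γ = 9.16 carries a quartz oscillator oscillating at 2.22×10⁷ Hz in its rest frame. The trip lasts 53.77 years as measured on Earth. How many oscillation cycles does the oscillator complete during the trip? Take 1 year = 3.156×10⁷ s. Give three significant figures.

N = 4.11×10¹⁵

γ = 9.16
The oscillator's own cycle count is N = f × τ where τ is the proper time on the ship. τ = Δt/γ = 53.77/9.160 = 5.870 years = 1.853×10⁸ s.
N = 2.22×10⁷ × 1.853×10⁸ = 4.113×10¹⁵.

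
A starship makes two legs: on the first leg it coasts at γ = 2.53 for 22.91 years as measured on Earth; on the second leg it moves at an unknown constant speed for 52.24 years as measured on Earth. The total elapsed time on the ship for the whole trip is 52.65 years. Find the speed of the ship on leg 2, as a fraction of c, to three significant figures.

Leg 1: γ = 2.53; τ_1 = 22.91/2.530 = 9.055 years.
Leg 2: speed unknown; τ_2 = 52.24/γ_2.
Total proper time: 9.055 + τ_2 = 52.65, so τ_2 = 52.65 − 9.055 = 43.59 years.
γ_2 = 52.24/43.59 = 1.198; β = √(1 − 1/γ²) = √0.3036.

β = 0.551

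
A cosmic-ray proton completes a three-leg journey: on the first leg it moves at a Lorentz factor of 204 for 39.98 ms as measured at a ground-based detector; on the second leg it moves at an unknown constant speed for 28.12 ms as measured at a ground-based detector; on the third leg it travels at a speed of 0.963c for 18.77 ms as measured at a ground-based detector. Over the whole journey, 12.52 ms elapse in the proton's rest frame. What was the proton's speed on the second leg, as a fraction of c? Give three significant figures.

β = 0.966

Leg 1: γ = 204; τ_1 = 39.98/204.0 = 0.1960 ms.
Leg 2: speed unknown; τ_2 = 28.12/γ_2.
Leg 3: γ = 1/√(1 − 0.963²) = 1/√0.07263 = 3.711; τ_3 = 18.77/3.711 = 5.059 ms.
Total proper time: 0.1960 + τ_2 + 5.059 = 12.52, so τ_2 = 12.52 − 5.255 = 7.265 ms.
γ_2 = 28.12/7.265 = 3.870; β = √(1 − 1/γ²) = √0.9332.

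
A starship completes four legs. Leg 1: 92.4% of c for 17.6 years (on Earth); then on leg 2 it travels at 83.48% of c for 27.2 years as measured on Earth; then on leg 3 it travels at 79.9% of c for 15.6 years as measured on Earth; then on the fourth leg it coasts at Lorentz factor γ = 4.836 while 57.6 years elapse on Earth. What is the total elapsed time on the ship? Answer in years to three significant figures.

Leg 1: β = 0.924; γ = 1/√(1 − 0.924²) = 1/√0.1462 = 2.615; τ_1 = 17.6/2.615 = 6.730 years.
Leg 2: β = 0.8348; γ = 1/√(1 − 0.8348²) = 1/√0.3031 = 1.816; τ_2 = 27.2/1.816 = 14.98 years.
Leg 3: β = 0.799; γ = 1/√(1 − 0.799²) = 1/√0.3616 = 1.663; τ_3 = 15.6/1.663 = 9.381 years.
Leg 4: γ = 4.836; τ_4 = 57.6/4.836 = 11.91 years.
Total: 6.730 + 14.98 + 9.381 + 11.91 years.

τ = 43.0 years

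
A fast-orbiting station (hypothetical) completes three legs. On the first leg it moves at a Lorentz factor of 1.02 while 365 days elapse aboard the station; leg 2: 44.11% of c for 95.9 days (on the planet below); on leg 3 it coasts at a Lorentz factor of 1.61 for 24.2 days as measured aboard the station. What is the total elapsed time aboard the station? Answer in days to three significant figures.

Leg 1: 365 days is already measured aboard the station.
Leg 2: β = 0.4411; γ = 1/√(1 − 0.4411²) = 1/√0.8054 = 1.114; τ_2 = 95.9/1.114 = 86.07 days.
Leg 3: 24.2 days is already measured aboard the station.
Total: 365.0 + 86.07 + 24.20 days.

τ = 475 days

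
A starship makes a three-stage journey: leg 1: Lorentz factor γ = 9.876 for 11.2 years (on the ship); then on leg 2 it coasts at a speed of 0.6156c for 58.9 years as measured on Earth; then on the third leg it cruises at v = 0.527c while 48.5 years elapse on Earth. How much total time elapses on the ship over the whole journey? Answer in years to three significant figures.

τ = 98.8 years

Leg 1: 11.2 years is already measured on the ship.
Leg 2: γ = 1/√(1 − 0.6156²) = 1/√0.6210 = 1.269; τ_2 = 58.9/1.269 = 46.42 years.
Leg 3: γ = 1/√(1 − 0.527²) = 1/√0.7223 = 1.177; τ_3 = 48.5/1.177 = 41.22 years.
Total: 11.20 + 46.42 + 41.22 years.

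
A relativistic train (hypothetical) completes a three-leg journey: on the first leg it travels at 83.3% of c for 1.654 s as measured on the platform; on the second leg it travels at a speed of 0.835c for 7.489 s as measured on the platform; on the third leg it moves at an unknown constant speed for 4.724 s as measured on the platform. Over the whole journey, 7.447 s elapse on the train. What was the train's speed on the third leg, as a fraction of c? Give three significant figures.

β = 0.860

Leg 1: β = 0.833; γ = 1/√(1 − 0.833²) = 1/√0.3061 = 1.807; τ_1 = 1.654/1.807 = 0.9151 s.
Leg 2: γ = 1/√(1 − 0.835²) = 1/√0.3028 = 1.817; τ_2 = 7.489/1.817 = 4.121 s.
Leg 3: speed unknown; τ_3 = 4.724/γ_3.
Total proper time: 0.9151 + 4.121 + τ_3 = 7.447, so τ_3 = 7.447 − 5.036 = 2.411 s.
γ_3 = 4.724/2.411 = 1.959; β = √(1 − 1/γ²) = √0.7395.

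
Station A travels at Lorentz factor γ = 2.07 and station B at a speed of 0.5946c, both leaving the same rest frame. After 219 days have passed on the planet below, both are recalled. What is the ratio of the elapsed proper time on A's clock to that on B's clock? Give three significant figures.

A: γ = 2.07. B: γ = 1/√(1 − 0.5946²) = 1/√0.6465 = 1.244.
τ_A/τ_B = γ_B/γ_A = 1.244/2.070 = 0.6008, so τ_A/τ_B = 0.6008.

τ_A/τ_B = 0.601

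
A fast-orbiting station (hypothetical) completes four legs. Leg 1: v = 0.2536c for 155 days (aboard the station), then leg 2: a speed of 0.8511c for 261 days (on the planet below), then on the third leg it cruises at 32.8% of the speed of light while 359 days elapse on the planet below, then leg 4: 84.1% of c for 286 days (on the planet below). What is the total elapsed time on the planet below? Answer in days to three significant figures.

Leg 1: γ = 1/√(1 − 0.2536²) = 1/√0.9357 = 1.034; Δt_1 = 1.034 × 155 = 160.2 days.
Leg 2: 261 days is already measured on the planet below.
Leg 3: 359 days is already measured on the planet below.
Leg 4: 286 days is already measured on the planet below.
Total: 160.2 + 261.0 + 359.0 + 286.0 days.

Δt = 1070 days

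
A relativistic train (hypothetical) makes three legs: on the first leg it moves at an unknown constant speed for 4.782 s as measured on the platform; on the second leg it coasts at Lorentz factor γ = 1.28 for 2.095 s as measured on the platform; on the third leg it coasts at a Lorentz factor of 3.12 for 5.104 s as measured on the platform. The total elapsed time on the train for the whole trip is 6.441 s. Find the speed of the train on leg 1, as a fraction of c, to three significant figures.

Leg 1: speed unknown; τ_1 = 4.782/γ_1.
Leg 2: γ = 1.28; τ_2 = 2.095/1.280 = 1.637 s.
Leg 3: γ = 3.12; τ_3 = 5.104/3.120 = 1.636 s.
Total proper time: τ_1 + 1.637 + 1.636 = 6.441, so τ_1 = 6.441 − 3.273 = 3.168 s.
γ_1 = 4.782/3.168 = 1.509; β = √(1 − 1/γ²) = √0.5610.

β = 0.749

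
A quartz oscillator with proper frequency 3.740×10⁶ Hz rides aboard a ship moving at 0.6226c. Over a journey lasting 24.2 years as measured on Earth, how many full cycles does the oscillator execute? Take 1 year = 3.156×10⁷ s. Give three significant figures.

γ = 1/√(1 − 0.6226²) = 1/√0.6124 = 1.278
The oscillator's own cycle count is N = f × τ where τ is the proper time on the ship. τ = Δt/γ = 24.2/1.278 = 18.94 years = 5.977×10⁸ s.
N = 3.740×10⁶ × 5.977×10⁸ = 2.235×10¹⁵.

N = 2.24×10¹⁵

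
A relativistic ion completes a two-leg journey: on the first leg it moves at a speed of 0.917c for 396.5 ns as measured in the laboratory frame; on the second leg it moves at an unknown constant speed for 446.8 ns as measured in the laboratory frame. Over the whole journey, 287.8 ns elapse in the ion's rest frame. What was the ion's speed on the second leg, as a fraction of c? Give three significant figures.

Leg 1: γ = 1/√(1 − 0.917²) = 1/√0.1591 = 2.507; τ_1 = 396.5/2.507 = 158.2 ns.
Leg 2: speed unknown; τ_2 = 446.8/γ_2.
Total proper time: 158.2 + τ_2 = 287.8, so τ_2 = 287.8 − 158.2 = 129.6 ns.
γ_2 = 446.8/129.6 = 3.446; β = √(1 − 1/γ²) = √0.9158.

β = 0.957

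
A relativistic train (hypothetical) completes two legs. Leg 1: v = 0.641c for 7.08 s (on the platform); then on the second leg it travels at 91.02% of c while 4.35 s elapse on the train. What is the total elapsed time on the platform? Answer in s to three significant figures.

Δt = 17.6 s

Leg 1: 7.08 s is already measured on the platform.
Leg 2: β = 0.9102; γ = 1/√(1 − 0.9102²) = 1/√0.1715 = 2.414; Δt_2 = 2.414 × 4.35 = 10.50 s.
Total: 7.080 + 10.50 s.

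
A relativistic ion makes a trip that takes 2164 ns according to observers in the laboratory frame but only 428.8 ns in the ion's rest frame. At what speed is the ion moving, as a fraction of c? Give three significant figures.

v = 0.980c

The proper time is measured in the ion's rest frame (both events occur at the ion's location); Δt is measured in the laboratory frame. γ = Δt/τ = 2164/428.8 = 5.047.
β = √(1 − 1/γ²) = √(1 − 0.03926) = √0.9607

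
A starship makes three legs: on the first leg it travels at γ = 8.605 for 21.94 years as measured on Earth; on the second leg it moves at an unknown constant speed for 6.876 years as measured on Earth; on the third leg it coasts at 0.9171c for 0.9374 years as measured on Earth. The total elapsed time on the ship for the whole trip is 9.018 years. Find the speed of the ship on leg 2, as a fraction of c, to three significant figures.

β = 0.463

Leg 1: γ = 8.605; τ_1 = 21.94/8.605 = 2.550 years.
Leg 2: speed unknown; τ_2 = 6.876/γ_2.
Leg 3: γ = 1/√(1 − 0.9171²) = 1/√0.1589 = 2.508; τ_3 = 0.9374/2.508 = 0.3737 years.
Total proper time: 2.550 + τ_2 + 0.3737 = 9.018, so τ_2 = 9.018 − 2.923 = 6.095 years.
γ_2 = 6.876/6.095 = 1.128; β = √(1 − 1/γ²) = √0.2144.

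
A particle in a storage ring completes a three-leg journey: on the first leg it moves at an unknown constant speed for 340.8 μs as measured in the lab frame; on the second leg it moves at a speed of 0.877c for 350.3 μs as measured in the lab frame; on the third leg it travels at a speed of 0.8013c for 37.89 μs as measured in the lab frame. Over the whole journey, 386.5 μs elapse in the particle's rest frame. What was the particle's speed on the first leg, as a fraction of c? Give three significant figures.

Leg 1: speed unknown; τ_1 = 340.8/γ_1.
Leg 2: γ = 1/√(1 − 0.877²) = 1/√0.2309 = 2.081; τ_2 = 350.3/2.081 = 168.3 μs.
Leg 3: γ = 1/√(1 − 0.8013²) = 1/√0.3579 = 1.672; τ_3 = 37.89/1.672 = 22.67 μs.
Total proper time: τ_1 + 168.3 + 22.67 = 386.5, so τ_1 = 386.5 − 191.0 = 195.5 μs.
γ_1 = 340.8/195.5 = 1.743; β = √(1 − 1/γ²) = √0.6709.

β = 0.819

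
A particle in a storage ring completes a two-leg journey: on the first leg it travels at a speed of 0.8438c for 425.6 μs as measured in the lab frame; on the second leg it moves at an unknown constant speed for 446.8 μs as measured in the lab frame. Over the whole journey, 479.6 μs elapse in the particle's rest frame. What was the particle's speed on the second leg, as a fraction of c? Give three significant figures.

Leg 1: γ = 1/√(1 − 0.8438²) = 1/√0.2880 = 1.863; τ_1 = 425.6/1.863 = 228.4 μs.
Leg 2: speed unknown; τ_2 = 446.8/γ_2.
Total proper time: 228.4 + τ_2 = 479.6, so τ_2 = 479.6 − 228.4 = 251.2 μs.
γ_2 = 446.8/251.2 = 1.779; β = √(1 − 1/γ²) = √0.6839.

β = 0.827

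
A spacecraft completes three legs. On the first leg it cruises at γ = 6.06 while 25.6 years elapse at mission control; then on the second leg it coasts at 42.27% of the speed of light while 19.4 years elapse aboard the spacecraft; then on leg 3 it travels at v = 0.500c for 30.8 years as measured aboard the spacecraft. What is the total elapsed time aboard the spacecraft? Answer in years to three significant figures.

τ = 54.4 years

Leg 1: γ = 6.06; τ_1 = 25.6/6.060 = 4.224 years.
Leg 2: 19.4 years is already measured aboard the spacecraft.
Leg 3: 30.8 years is already measured aboard the spacecraft.
Total: 4.224 + 19.40 + 30.80 years.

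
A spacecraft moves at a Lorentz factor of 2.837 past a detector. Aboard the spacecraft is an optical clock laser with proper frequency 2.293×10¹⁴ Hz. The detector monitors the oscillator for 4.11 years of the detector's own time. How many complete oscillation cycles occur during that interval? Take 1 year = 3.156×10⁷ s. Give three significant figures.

N = 1.05×10²²

γ = 2.837
During 4.11 years of lab time, the oscillator's proper time advances by τ = Δt/γ = 4.11/2.837 = 1.449 years = 4.572×10⁷ s.
N = f × τ = 2.293×10¹⁴ × 4.572×10⁷ = 1.048×10²².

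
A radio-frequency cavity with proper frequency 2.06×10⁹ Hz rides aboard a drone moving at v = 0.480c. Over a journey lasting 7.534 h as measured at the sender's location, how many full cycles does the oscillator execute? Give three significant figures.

N = 4.90×10¹³

γ = 1/√(1 − 0.480²) = 1/√0.7696 = 1.140
The oscillator's own cycle count is N = f × τ where τ is the proper time aboard the drone. τ = Δt/γ = 7.534/1.140 = 6.609 h = 2.379×10⁴ s.
N = 2.06×10⁹ × 2.379×10⁴ = 4.901×10¹³.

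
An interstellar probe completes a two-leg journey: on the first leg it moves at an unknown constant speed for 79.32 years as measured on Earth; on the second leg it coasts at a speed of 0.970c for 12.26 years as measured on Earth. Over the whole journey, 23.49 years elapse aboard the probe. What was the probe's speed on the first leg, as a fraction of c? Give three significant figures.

β = 0.966

Leg 1: speed unknown; τ_1 = 79.32/γ_1.
Leg 2: γ = 1/√(1 − 0.970²) = 1/√0.05910 = 4.113; τ_2 = 12.26/4.113 = 2.980 years.
Total proper time: τ_1 + 2.980 = 23.49, so τ_1 = 23.49 − 2.980 = 20.51 years.
γ_1 = 79.32/20.51 = 3.867; β = √(1 − 1/γ²) = √0.9331.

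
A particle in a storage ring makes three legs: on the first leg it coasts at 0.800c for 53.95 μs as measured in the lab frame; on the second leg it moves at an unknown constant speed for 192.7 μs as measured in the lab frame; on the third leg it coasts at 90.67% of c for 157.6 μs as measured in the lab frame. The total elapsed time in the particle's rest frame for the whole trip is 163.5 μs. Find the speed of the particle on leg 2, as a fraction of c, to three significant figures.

β = 0.942

Leg 1: γ = 1/√(1 − 0.800²) = 5/3 ≈ 1.667; τ_1 = 53.95/1.667 = 32.37 μs.
Leg 2: speed unknown; τ_2 = 192.7/γ_2.
Leg 3: β = 0.9067; γ = 1/√(1 − 0.9067²) = 1/√0.1779 = 2.371; τ_3 = 157.6/2.371 = 66.47 μs.
Total proper time: 32.37 + τ_2 + 66.47 = 163.5, so τ_2 = 163.5 − 98.84 = 64.66 μs.
γ_2 = 192.7/64.66 = 2.980; β = √(1 − 1/γ²) = √0.8874.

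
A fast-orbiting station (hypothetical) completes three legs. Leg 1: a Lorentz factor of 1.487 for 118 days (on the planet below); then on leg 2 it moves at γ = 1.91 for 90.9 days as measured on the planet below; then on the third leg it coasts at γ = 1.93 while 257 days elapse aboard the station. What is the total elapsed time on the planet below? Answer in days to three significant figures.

Δt = 705 days

Leg 1: 118 days is already measured on the planet below.
Leg 2: 90.9 days is already measured on the planet below.
Leg 3: γ = 1.93; Δt_3 = 1.930 × 257 = 496.0 days.
Total: 118.0 + 90.90 + 496.0 days.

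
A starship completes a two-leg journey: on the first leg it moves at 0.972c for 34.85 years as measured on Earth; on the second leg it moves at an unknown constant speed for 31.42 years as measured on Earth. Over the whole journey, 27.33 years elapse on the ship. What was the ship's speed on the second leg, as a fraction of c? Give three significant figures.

β = 0.793

Leg 1: γ = 1/√(1 − 0.972²) = 1/√0.05522 = 4.256; τ_1 = 34.85/4.256 = 8.189 years.
Leg 2: speed unknown; τ_2 = 31.42/γ_2.
Total proper time: 8.189 + τ_2 = 27.33, so τ_2 = 27.33 − 8.189 = 19.14 years.
γ_2 = 31.42/19.14 = 1.642; β = √(1 − 1/γ²) = √0.6289.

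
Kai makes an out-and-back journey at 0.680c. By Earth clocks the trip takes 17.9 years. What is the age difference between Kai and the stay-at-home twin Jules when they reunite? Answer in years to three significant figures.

γ = 1/√(1 − 0.680²) = 1/√0.5376 = 1.364
Kai's elapsed proper time: τ = 17.9/1.364 = 13.12 years.
Age gap = Δt − τ = 17.9 − 13.12 years.

Δt − τ = 4.78 years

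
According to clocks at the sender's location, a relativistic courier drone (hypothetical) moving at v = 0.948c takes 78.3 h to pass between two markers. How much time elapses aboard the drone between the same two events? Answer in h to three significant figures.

τ = 24.9 h

γ = 1/√(1 − 0.948²) = 1/√0.1013 = 3.142
The interval measured at the sender's location is the dilated one; the clock aboard the drone measures the proper time τ = Δt/γ = 78.3/3.142 h.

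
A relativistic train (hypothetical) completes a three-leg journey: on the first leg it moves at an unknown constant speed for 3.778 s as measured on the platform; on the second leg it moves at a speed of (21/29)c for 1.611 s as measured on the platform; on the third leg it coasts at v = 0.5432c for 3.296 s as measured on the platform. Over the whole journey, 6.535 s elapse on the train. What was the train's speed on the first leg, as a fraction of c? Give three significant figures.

Leg 1: speed unknown; τ_1 = 3.778/γ_1.
Leg 2: γ = 1/√(1 − (21/29)²) = 29/20 = 1.450; τ_2 = 1.611/1.450 = 1.111 s.
Leg 3: γ = 1/√(1 − 0.5432²) = 1/√0.7049 = 1.191; τ_3 = 3.296/1.191 = 2.767 s.
Total proper time: τ_1 + 1.111 + 2.767 = 6.535, so τ_1 = 6.535 − 3.878 = 2.657 s.
γ_1 = 3.778/2.657 = 1.422; β = √(1 − 1/γ²) = √0.5055.

β = 0.711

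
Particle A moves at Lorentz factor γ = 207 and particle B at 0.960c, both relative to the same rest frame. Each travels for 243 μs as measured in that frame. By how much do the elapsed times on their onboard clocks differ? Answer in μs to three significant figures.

A: γ = 207; τ_A = 243/207.0 = 1.174 μs.
B: γ = 1/√(1 − 0.960²) = 25/7 ≈ 3.571; τ_B = 243/3.571 = 68.04 μs.

|τ_A − τ_B| = 66.9 μs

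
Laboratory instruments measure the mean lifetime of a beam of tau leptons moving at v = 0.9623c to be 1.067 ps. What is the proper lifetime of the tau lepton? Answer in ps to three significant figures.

γ = 1/√(1 − 0.9623²) = 1/√0.07398 = 3.677
The lab-frame lifetime is the dilated interval; the proper lifetime is τ₀ = Δt/γ = 1.067/3.677 ps.

τ₀ = 0.290 ps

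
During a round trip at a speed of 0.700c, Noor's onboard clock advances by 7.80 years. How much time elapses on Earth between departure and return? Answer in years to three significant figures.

γ = 1/√(1 − 0.700²) = 1/√0.5100 = 1.400
Earth-frame duration is the dilated interval: Δt = γτ = 1.400 × 7.80 years.

Δt = 10.9 years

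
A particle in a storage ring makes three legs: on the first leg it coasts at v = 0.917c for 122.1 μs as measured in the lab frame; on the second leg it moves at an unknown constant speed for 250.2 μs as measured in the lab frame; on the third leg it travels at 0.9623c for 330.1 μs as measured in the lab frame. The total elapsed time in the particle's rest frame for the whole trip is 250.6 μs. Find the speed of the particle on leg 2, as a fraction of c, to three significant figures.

β = 0.894

Leg 1: γ = 1/√(1 − 0.917²) = 1/√0.1591 = 2.507; τ_1 = 122.1/2.507 = 48.70 μs.
Leg 2: speed unknown; τ_2 = 250.2/γ_2.
Leg 3: γ = 1/√(1 − 0.9623²) = 1/√0.07398 = 3.677; τ_3 = 330.1/3.677 = 89.78 μs.
Total proper time: 48.70 + τ_2 + 89.78 = 250.6, so τ_2 = 250.6 − 138.5 = 112.1 μs.
γ_2 = 250.2/112.1 = 2.232; β = √(1 − 1/γ²) = √0.7992.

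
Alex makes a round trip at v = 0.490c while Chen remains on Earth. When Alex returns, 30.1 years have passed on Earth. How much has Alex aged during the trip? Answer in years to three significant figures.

γ = 1/√(1 − 0.490²) = 1/√0.7599 = 1.147
Alex's clock measures proper time along the trip: τ = Δt/γ = 30.1/1.147 years.

τ = 26.2 years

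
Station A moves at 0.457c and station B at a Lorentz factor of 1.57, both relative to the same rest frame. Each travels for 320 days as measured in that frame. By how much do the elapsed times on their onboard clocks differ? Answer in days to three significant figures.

A: γ = 1/√(1 − 0.457²) = 1/√0.7912 = 1.124; τ_A = 320/1.124 = 284.6 days.
B: γ = 1.57; τ_B = 320/1.570 = 203.8 days.

|τ_A − τ_B| = 80.8 days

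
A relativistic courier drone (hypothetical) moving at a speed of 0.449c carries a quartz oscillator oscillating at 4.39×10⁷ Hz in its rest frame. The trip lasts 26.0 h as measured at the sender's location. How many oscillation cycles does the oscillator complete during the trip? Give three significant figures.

N = 3.67×10¹²

γ = 1/√(1 − 0.449²) = 1/√0.7984 = 1.119
The oscillator's own cycle count is N = f × τ where τ is the proper time aboard the drone. τ = Δt/γ = 26.0/1.119 = 23.23 h = 8.363×10⁴ s.
N = 4.39×10⁷ × 8.363×10⁴ = 3.672×10¹².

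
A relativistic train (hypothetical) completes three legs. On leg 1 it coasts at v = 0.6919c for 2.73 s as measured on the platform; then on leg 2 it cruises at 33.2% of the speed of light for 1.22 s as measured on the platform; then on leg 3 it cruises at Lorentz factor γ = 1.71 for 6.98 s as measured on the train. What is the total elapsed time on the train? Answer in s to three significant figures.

Leg 1: γ = 1/√(1 − 0.6919²) = 1/√0.5213 = 1.385; τ_1 = 2.73/1.385 = 1.971 s.
Leg 2: β = 0.332; γ = 1/√(1 − 0.332²) = 1/√0.8898 = 1.060; τ_2 = 1.22/1.060 = 1.151 s.
Leg 3: 6.98 s is already measured on the train.
Total: 1.971 + 1.151 + 6.980 s.

τ = 10.1 s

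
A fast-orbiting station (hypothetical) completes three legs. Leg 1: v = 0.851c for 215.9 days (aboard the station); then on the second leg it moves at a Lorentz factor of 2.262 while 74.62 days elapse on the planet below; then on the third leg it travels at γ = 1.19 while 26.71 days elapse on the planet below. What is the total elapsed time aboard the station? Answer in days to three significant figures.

Leg 1: 215.9 days is already measured aboard the station.
Leg 2: γ = 2.262; τ_2 = 74.62/2.262 = 32.99 days.
Leg 3: γ = 1.19; τ_3 = 26.71/1.190 = 22.45 days.
Total: 215.9 + 32.99 + 22.45 days.

τ = 271 days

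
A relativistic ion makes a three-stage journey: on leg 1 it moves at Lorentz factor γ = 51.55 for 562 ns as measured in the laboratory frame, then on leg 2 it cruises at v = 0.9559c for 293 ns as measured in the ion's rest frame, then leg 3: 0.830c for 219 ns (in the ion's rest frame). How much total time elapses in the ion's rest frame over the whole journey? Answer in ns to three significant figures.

τ = 523 ns

Leg 1: γ = 51.55; τ_1 = 562/51.55 = 10.90 ns.
Leg 2: 293 ns is already measured in the ion's rest frame.
Leg 3: 219 ns is already measured in the ion's rest frame.
Total: 10.90 + 293.0 + 219.0 ns.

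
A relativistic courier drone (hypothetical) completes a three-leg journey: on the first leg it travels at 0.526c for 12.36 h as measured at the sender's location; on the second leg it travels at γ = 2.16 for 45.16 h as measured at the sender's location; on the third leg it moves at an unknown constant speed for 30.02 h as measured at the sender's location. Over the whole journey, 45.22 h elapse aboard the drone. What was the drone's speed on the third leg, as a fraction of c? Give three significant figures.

β = 0.888

Leg 1: γ = 1/√(1 − 0.526²) = 1/√0.7233 = 1.176; τ_1 = 12.36/1.176 = 10.51 h.
Leg 2: γ = 2.16; τ_2 = 45.16/2.160 = 20.91 h.
Leg 3: speed unknown; τ_3 = 30.02/γ_3.
Total proper time: 10.51 + 20.91 + τ_3 = 45.22, so τ_3 = 45.22 − 31.42 = 13.80 h.
γ_3 = 30.02/13.80 = 2.175; β = √(1 − 1/γ²) = √0.7887.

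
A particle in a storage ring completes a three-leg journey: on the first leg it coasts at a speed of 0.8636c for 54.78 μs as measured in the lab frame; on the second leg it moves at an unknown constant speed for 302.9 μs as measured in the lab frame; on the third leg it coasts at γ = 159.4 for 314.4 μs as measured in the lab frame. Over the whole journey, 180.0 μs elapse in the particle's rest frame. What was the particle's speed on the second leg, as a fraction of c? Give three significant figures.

β = 0.868

Leg 1: γ = 1/√(1 − 0.8636²) = 1/√0.2542 = 1.983; τ_1 = 54.78/1.983 = 27.62 μs.
Leg 2: speed unknown; τ_2 = 302.9/γ_2.
Leg 3: γ = 159.4; τ_3 = 314.4/159.4 = 1.972 μs.
Total proper time: 27.62 + τ_2 + 1.972 = 180.0, so τ_2 = 180.0 − 29.59 = 150.4 μs.
γ_2 = 302.9/150.4 = 2.014; β = √(1 − 1/γ²) = √0.7534.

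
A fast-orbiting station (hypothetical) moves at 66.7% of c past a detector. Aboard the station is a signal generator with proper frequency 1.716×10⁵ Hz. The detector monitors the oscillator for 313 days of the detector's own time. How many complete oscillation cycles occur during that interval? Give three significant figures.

β = 0.667; γ = 1/√(1 − 0.667²) = 1/√0.5551 = 1.342
During 313 days of lab time, the oscillator's proper time advances by τ = Δt/γ = 313/1.342 = 233.2 days = 2.015×10⁷ s.
N = f × τ = 1.716×10⁵ × 2.015×10⁷ = 3.458×10¹².

N = 3.46×10¹²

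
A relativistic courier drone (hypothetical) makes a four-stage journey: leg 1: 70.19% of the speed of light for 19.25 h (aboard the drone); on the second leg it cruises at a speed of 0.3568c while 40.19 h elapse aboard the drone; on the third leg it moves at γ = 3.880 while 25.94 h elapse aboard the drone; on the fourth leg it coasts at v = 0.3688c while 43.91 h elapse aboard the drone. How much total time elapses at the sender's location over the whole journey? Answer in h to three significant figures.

Δt = 218 h

Leg 1: β = 0.7019; γ = 1/√(1 − 0.7019²) = 1/√0.5073 = 1.404; Δt_1 = 1.404 × 19.25 = 27.03 h.
Leg 2: γ = 1/√(1 − 0.3568²) = 1/√0.8727 = 1.070; Δt_2 = 1.070 × 40.19 = 43.02 h.
Leg 3: γ = 3.880; Δt_3 = 3.880 × 25.94 = 100.6 h.
Leg 4: γ = 1/√(1 − 0.3688²) = 1/√0.8640 = 1.076; Δt_4 = 1.076 × 43.91 = 47.24 h.
Total: 27.03 + 43.02 + 100.6 + 47.24 h.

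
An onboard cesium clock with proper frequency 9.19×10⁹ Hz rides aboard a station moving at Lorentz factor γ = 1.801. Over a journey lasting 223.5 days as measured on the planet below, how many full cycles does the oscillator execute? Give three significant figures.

N = 9.85×10¹⁶

γ = 1.801
The oscillator's own cycle count is N = f × τ where τ is the proper time aboard the station. τ = Δt/γ = 223.5/1.801 = 124.1 days = 1.072×10⁷ s.
N = 9.19×10⁹ × 1.072×10⁷ = 9.854×10¹⁶.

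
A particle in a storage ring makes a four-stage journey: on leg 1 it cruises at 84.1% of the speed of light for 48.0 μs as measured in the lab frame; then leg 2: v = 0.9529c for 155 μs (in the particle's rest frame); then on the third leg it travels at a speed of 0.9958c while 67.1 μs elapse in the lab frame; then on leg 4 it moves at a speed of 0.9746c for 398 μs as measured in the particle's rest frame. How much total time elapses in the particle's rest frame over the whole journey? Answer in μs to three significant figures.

τ = 585 μs

Leg 1: β = 0.841; γ = 1/√(1 − 0.841²) = 1/√0.2927 = 1.848; τ_1 = 48.0/1.848 = 25.97 μs.
Leg 2: 155 μs is already measured in the particle's rest frame.
Leg 3: γ = 1/√(1 − 0.9958²) = 1/√0.008382 = 10.92; τ_3 = 67.1/10.92 = 6.143 μs.
Leg 4: 398 μs is already measured in the particle's rest frame.
Total: 25.97 + 155.0 + 6.143 + 398.0 μs.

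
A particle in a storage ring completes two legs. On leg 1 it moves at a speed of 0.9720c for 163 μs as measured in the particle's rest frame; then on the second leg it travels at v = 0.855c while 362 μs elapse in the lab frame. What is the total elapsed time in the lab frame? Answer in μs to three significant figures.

Leg 1: γ = 1/√(1 − 0.9720²) = 1/√0.05522 = 4.256; Δt_1 = 4.256 × 163 = 693.7 μs.
Leg 2: 362 μs is already measured in the lab frame.
Total: 693.7 + 362.0 μs.

Δt = 1060 μs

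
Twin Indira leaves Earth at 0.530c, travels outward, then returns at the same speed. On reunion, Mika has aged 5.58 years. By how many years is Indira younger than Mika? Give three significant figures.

Δt − τ = 0.848 years

γ = 1/√(1 − 0.530²) = 1/√0.7191 = 1.179
Indira's elapsed proper time: τ = 5.58/1.179 = 4.732 years.
Age gap = Δt − τ = 5.58 − 4.732 years.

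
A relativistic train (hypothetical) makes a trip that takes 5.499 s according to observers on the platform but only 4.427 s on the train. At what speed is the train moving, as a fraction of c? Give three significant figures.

v = 0.593c

The proper time is measured on the train (both events occur at the train's location); Δt is measured on the platform. γ = Δt/τ = 5.499/4.427 = 1.242.
β = √(1 − 1/γ²) = √(1 − 0.6481) = √0.3519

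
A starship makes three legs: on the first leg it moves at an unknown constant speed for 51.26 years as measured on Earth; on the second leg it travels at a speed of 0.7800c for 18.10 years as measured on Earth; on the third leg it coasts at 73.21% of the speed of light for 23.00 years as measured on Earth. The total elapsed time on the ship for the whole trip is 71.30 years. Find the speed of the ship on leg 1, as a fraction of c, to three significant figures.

β = 0.503

Leg 1: speed unknown; τ_1 = 51.26/γ_1.
Leg 2: γ = 1/√(1 − 0.7800²) = 1/√0.3916 = 1.598; τ_2 = 18.10/1.598 = 11.33 years.
Leg 3: β = 0.7321; γ = 1/√(1 − 0.7321²) = 1/√0.4640 = 1.468; τ_3 = 23.00/1.468 = 15.67 years.
Total proper time: τ_1 + 11.33 + 15.67 = 71.30, so τ_1 = 71.30 − 26.99 = 44.31 years.
γ_1 = 51.26/44.31 = 1.157; β = √(1 − 1/γ²) = √0.2529.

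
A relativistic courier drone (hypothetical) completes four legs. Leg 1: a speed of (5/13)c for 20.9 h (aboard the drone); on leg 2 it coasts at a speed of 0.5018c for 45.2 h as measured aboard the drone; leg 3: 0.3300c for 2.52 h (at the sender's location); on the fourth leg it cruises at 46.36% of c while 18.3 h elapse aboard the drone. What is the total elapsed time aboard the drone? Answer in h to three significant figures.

τ = 86.8 h

Leg 1: 20.9 h is already measured aboard the drone.
Leg 2: 45.2 h is already measured aboard the drone.
Leg 3: γ = 1/√(1 − 0.3300²) = 1/√0.8911 = 1.059; τ_3 = 2.52/1.059 = 2.379 h.
Leg 4: 18.3 h is already measured aboard the drone.
Total: 20.90 + 45.20 + 2.379 + 18.30 h.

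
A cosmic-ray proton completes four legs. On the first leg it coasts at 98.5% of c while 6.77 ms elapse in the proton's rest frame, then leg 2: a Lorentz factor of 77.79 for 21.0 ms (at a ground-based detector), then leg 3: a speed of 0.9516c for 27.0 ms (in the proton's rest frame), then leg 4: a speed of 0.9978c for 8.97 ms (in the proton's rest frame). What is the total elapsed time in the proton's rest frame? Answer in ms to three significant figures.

Leg 1: 6.77 ms is already measured in the proton's rest frame.
Leg 2: γ = 77.79; τ_2 = 21.0/77.79 = 0.2700 ms.
Leg 3: 27.0 ms is already measured in the proton's rest frame.
Leg 4: 8.97 ms is already measured in the proton's rest frame.
Total: 6.770 + 0.2700 + 27.00 + 8.970 ms.

τ = 43.0 ms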